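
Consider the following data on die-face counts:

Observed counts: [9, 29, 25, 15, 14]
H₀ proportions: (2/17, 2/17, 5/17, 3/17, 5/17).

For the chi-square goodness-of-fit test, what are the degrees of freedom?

degrees of freedom = 4

df = k − 1 = 5 − 1 = 4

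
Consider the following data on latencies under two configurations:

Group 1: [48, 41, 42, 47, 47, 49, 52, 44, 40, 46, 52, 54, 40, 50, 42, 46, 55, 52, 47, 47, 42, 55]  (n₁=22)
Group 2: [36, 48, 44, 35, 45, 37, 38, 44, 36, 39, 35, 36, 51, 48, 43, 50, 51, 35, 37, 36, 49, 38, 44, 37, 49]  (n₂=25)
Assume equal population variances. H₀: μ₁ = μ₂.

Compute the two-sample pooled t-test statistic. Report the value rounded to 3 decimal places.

x̄₁=47.182, s₁=4.807, n₁=22
x̄₂=41.640, s₂=5.851, n₂=25
s_p² = [21·4.807² + 24·5.851²]/45 = 29.0452
SE = √(s_p²·(1/22+1/25)) = 1.5754
t = (47.182−41.640)/1.5754 = 3.5176
df = 45

test statistic = 3.518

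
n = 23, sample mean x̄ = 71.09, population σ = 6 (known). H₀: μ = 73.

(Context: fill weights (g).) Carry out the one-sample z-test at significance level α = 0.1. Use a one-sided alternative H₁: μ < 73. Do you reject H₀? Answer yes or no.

reject H₀: yes

SE = σ/√n = 6/√23 = 1.2511
z = (x̄−μ₀)/SE = (71.09−73)/1.2511 = -1.5267
p-value (one-sided, H₁ less) = 0.06342
At α=0.1: p < α → reject H₀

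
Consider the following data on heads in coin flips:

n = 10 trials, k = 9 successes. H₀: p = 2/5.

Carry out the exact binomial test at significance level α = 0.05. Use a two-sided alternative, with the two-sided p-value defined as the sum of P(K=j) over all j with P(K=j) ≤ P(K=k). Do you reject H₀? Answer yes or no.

reject H₀: yes

Exact binomial: n=10, k=9, p₀=2/5=0.4000
P(X=j) = C(n,j)·p₀^j·(1−p₀)^(n−j); p = Σ P(X=j) over j with P(X=j) ≤ P(X=9)
p-value (two-sided) = 0.00168
At α=0.05: p < α → reject H₀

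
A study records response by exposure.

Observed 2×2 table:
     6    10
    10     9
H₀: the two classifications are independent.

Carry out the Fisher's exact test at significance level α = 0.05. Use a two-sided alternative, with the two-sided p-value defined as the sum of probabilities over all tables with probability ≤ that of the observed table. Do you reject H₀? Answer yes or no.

Margins: r₁=16, r₂=19, c₁=16, c₂=19, n=35
p_obs = C(16,6)·C(19,10)/C(35,16); sum pmf over tables with pmf ≤ p_obs
p-value (two-sided) = 0.50010
At α=0.05: p ≥ α → fail to reject H₀

reject H₀: no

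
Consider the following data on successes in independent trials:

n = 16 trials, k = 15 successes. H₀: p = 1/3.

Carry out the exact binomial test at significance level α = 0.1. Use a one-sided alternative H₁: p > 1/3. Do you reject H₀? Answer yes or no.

Exact binomial: n=16, k=15, p₀=1/3=0.3333
P(X≥15) from Σ C(n,i)·p₀^i·(1−p₀)^(n−i)
p-value (one-sided, H₁ greater) = 0.00000
At α=0.1: p < α → reject H₀

reject H₀: yes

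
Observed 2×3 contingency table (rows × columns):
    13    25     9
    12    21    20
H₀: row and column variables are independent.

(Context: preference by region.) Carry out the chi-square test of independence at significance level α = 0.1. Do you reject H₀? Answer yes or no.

Row totals [47, 53], col totals [25, 46, 29], n=100
χ² = (13−11.75)²/11.75 + (25−21.62)²/21.62 + (9−13.63)²/13.63 + (12−13.25)²/13.25 + (21−24.38)²/24.38 + (20−15.37)²/15.37 = 4.2154
df = 2
p-value (upper-tail) = 0.12152
At α=0.1: p ≥ α → fail to reject H₀

reject H₀: no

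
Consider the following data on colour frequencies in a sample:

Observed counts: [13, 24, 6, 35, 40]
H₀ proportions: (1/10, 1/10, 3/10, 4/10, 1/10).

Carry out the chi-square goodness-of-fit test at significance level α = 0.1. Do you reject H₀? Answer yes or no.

reject H₀: yes

n = 118; E_i = n·p_i = [11.80, 11.80, 35.40, 47.20, 11.80]
χ² = (13−11.80)²/11.80 + (24−11.80)²/11.80 + (6−35.40)²/35.40 + (35−47.20)²/47.20 + (40−11.80)²/11.80 = 107.6992
df = 4
p-value (upper-tail) = 0.00000
At α=0.1: p < α → reject H₀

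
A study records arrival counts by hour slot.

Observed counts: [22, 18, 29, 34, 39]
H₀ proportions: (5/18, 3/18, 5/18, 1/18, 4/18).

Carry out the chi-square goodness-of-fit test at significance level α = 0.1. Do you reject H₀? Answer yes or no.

n = 142; E_i = n·p_i = [39.44, 23.67, 39.44, 7.89, 31.56]
χ² = (22−39.44)²/39.44 + (18−23.67)²/23.67 + (29−39.44)²/39.44 + (34−7.89)²/7.89 + (39−31.56)²/31.56 = 100.0176
df = 4
p-value (upper-tail) = 0.00000
At α=0.1: p < α → reject H₀

reject H₀: yes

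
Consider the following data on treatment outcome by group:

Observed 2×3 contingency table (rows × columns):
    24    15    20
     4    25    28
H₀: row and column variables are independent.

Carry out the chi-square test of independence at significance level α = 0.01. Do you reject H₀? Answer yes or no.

Row totals [59, 57], col totals [28, 40, 48], n=116
χ² = (24−14.24)²/14.24 + (15−20.34)²/20.34 + (20−24.41)²/24.41 + (4−13.76)²/13.76 + (25−19.66)²/19.66 + (28−23.59)²/23.59 = 18.0899
df = 2
p-value (upper-tail) = 0.00012
At α=0.01: p < α → reject H₀

reject H₀: yes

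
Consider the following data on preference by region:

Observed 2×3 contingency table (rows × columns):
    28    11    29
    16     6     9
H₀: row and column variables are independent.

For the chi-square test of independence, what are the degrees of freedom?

df = (r−1)(c−1) = (2−1)·(3−1) = 2

degrees of freedom = 2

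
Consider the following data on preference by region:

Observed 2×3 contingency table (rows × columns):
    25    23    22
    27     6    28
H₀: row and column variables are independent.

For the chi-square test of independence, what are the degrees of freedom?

degrees of freedom = 2

df = (r−1)(c−1) = (2−1)·(3−1) = 2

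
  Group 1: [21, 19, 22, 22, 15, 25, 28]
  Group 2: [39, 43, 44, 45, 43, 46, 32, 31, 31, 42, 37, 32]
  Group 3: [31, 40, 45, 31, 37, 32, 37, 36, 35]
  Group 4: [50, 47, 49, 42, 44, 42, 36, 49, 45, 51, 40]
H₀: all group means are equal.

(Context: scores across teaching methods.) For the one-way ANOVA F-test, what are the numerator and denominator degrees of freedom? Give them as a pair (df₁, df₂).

k = 4 groups, N = 39 total
df = (k−1, N−k) = (4−1, 39−4) = (3, 35)

degrees of freedom = [3, 35]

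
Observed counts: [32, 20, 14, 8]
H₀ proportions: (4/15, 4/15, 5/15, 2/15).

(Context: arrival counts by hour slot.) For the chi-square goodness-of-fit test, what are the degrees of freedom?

df = k − 1 = 4 − 1 = 3

degrees of freedom = 3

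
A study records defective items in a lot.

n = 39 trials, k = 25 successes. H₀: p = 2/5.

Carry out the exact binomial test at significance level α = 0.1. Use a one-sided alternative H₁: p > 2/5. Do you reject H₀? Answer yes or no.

reject H₀: yes

Exact binomial: n=39, k=25, p₀=2/5=0.4000
P(X≥25) from Σ C(n,i)·p₀^i·(1−p₀)^(n−i)
p-value (one-sided, H₁ greater) = 0.00202
At α=0.1: p < α → reject H₀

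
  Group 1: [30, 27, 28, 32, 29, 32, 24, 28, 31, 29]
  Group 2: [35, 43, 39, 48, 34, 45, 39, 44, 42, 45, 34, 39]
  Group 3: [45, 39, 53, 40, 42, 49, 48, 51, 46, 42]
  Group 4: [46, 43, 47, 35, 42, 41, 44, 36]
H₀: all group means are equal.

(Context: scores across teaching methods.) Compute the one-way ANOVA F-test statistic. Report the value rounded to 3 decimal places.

test statistic = 28.945

Group means [29.00, 40.58, 45.50, 41.75], grand mean 39.150
SSB = Σnᵢ(x̄ᵢ−x̄)² = 1512.183; SSW = ΣΣ(x−x̄ᵢ)² = 626.917
MSB = 1512.183/3 = 504.0611; MSW = 626.917/36 = 17.4144
F = MSB/MSW = 28.9452
df = (3, 36)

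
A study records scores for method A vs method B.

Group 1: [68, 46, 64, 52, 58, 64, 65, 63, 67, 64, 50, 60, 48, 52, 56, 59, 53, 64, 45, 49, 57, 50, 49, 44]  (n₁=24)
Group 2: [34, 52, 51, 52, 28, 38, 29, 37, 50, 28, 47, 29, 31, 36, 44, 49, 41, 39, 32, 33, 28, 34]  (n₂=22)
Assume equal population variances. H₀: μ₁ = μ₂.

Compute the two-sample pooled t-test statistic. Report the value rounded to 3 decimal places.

x̄₁=56.125, s₁=7.577, n₁=24
x̄₂=38.273, s₂=8.620, n₂=22
s_p² = [23·7.577² + 21·8.620²]/44 = 65.4770
SE = √(s_p²·(1/24+1/22)) = 2.3884
t = (56.125−38.273)/2.3884 = 7.4746
df = 44

test statistic = 7.475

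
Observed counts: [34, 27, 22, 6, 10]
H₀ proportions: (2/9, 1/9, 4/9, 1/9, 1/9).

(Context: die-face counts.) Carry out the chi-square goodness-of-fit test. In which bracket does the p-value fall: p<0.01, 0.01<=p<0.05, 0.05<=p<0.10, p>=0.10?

p-value bracket: p<0.01

n = 99; E_i = n·p_i = [22.00, 11.00, 44.00, 11.00, 11.00]
χ² = (34−22.00)²/22.00 + (27−11.00)²/11.00 + (22−44.00)²/44.00 + (6−11.00)²/11.00 + (10−11.00)²/11.00 = 43.1818
df = 4
p-value (upper-tail) = 0.00000
→ bracket: p<0.01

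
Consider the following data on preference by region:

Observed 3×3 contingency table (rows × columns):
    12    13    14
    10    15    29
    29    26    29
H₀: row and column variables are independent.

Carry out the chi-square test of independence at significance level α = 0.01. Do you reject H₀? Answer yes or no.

reject H₀: no

Row totals [39, 54, 84], col totals [51, 54, 72], n=177
χ² = (12−11.24)²/11.24 + (13−11.90)²/11.90 + (14−15.86)²/15.86 + (10−15.56)²/15.56 + (15−16.47)²/16.47 + (29−21.97)²/21.97 + (29−24.20)²/24.20 + (26−25.63)²/25.63 + (29−34.17)²/34.17 = 6.4817
df = 4
p-value (upper-tail) = 0.16595
At α=0.01: p ≥ α → fail to reject H₀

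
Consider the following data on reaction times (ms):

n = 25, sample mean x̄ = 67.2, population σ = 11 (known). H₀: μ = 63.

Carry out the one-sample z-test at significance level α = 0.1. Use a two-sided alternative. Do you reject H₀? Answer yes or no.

reject H₀: yes

SE = σ/√n = 11/√25 = 2.2000
z = (x̄−μ₀)/SE = (67.2−63)/2.2000 = 1.9091
p-value (two-sided) = 0.05625
At α=0.1: p < α → reject H₀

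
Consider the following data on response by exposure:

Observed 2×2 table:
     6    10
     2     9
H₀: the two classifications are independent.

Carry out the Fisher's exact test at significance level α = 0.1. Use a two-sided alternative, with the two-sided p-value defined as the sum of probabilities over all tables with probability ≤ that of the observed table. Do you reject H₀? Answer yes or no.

reject H₀: no

Margins: r₁=16, r₂=11, c₁=8, c₂=19, n=27
p_obs = C(16,6)·C(11,2)/C(27,8); sum pmf over tables with pmf ≤ p_obs
p-value (two-sided) = 0.40483
At α=0.1: p ≥ α → fail to reject H₀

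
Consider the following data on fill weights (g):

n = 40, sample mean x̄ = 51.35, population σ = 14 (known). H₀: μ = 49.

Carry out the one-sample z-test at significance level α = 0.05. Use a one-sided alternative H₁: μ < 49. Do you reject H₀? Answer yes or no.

reject H₀: no

SE = σ/√n = 14/√40 = 2.2136
z = (x̄−μ₀)/SE = (51.35−49)/2.2136 = 1.0616
p-value (one-sided, H₁ less) = 0.85580
At α=0.05: p ≥ α → fail to reject H₀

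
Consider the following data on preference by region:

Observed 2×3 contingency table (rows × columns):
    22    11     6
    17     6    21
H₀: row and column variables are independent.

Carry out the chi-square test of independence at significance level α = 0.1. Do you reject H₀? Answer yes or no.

Row totals [39, 44], col totals [39, 17, 27], n=83
χ² = (22−18.33)²/18.33 + (11−7.99)²/7.99 + (6−12.69)²/12.69 + (17−20.67)²/20.67 + (6−9.01)²/9.01 + (21−14.31)²/14.31 = 10.1807
df = 2
p-value (upper-tail) = 0.00616
At α=0.1: p < α → reject H₀

reject H₀: yes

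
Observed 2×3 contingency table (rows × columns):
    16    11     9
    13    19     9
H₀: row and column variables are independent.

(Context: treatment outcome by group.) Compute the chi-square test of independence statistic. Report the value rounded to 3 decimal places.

Row totals [36, 41], col totals [29, 30, 18], n=77
χ² = (16−13.56)²/13.56 + (11−14.03)²/14.03 + (9−8.42)²/8.42 + (13−15.44)²/15.44 + (19−15.97)²/15.97 + (9−9.58)²/9.58 = 2.1280
df = 2

test statistic = 2.128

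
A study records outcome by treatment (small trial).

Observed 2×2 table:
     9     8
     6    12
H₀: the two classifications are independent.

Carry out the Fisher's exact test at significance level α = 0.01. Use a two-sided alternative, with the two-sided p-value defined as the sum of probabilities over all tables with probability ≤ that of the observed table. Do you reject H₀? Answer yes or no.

Margins: r₁=17, r₂=18, c₁=15, c₂=20, n=35
p_obs = C(17,9)·C(18,6)/C(35,15); sum pmf over tables with pmf ≤ p_obs
p-value (two-sided) = 0.31453
At α=0.01: p ≥ α → fail to reject H₀

reject H₀: no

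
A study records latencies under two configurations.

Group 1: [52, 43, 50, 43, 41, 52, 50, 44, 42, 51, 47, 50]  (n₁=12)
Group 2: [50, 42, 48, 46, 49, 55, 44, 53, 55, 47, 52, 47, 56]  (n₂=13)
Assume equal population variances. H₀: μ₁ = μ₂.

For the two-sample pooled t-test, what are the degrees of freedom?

df = n₁ + n₂ − 2 = 12 + 13 − 2 = 23

degrees of freedom = 23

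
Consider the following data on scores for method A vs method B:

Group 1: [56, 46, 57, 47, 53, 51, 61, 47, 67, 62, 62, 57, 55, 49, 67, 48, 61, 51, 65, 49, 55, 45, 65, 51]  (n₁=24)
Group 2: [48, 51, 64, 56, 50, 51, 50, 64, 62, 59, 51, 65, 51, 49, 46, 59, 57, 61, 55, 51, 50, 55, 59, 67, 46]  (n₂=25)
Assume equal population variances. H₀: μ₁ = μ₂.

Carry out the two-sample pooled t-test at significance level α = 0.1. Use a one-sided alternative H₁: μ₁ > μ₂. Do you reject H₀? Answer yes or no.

x̄₁=55.292, s₁=7.062, n₁=24
x̄₂=55.080, s₂=6.278, n₂=25
s_p² = [23·7.062² + 24·6.278²]/47 = 44.5276
SE = √(s_p²·(1/24+1/25)) = 1.9069
t = (55.292−55.080)/1.9069 = 0.1110
df = 47
p-value (one-sided, H₁ greater) = 0.45605
At α=0.1: p ≥ α → fail to reject H₀

reject H₀: no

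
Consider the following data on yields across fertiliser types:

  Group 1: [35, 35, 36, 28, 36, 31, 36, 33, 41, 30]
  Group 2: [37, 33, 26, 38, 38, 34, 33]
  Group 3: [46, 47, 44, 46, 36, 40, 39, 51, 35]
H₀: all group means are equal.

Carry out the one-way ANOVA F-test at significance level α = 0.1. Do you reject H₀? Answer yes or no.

reject H₀: yes

Group means [34.10, 34.14, 42.67], grand mean 37.077
SSB = Σnᵢ(x̄ᵢ−x̄)² = 430.089; SSW = ΣΣ(x−x̄ᵢ)² = 467.757
MSB = 430.089/2 = 215.0445; MSW = 467.757/23 = 20.3373
F = MSB/MSW = 10.5739
df = (2, 23)
p-value (upper-tail) = 0.00055
At α=0.1: p < α → reject H₀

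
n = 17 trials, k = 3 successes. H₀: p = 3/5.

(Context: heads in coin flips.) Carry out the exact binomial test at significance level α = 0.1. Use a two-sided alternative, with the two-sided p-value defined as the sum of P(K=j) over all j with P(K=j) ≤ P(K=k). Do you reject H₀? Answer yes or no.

Exact binomial: n=17, k=3, p₀=3/5=0.6000
P(X=j) = C(n,j)·p₀^j·(1−p₀)^(n−j); p = Σ P(X=j) over j with P(X=j) ≤ P(X=3)
p-value (two-sided) = 0.00062
At α=0.1: p < α → reject H₀

reject H₀: yes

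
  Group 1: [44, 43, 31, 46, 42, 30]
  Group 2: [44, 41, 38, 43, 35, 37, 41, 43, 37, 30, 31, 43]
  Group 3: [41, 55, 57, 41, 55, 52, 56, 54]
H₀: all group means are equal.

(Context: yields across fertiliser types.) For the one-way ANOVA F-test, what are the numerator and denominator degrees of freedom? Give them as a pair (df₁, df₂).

k = 3 groups, N = 26 total
df = (k−1, N−k) = (3−1, 26−3) = (2, 23)

degrees of freedom = [2, 23]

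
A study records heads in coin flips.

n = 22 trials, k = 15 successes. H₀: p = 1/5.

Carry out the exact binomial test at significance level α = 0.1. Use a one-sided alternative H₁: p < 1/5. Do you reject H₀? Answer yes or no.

Exact binomial: n=22, k=15, p₀=1/5=0.2000
P(X≤15) from Σ C(n,i)·p₀^i·(1−p₀)^(n−i)
p-value (one-sided, H₁ less) = 1.00000
At α=0.1: p ≥ α → fail to reject H₀

reject H₀: no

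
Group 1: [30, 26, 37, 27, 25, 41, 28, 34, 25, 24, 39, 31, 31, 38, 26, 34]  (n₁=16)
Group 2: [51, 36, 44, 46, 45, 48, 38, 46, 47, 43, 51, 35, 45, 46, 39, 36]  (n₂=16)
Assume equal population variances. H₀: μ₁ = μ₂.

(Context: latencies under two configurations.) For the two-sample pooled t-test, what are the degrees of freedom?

degrees of freedom = 30

df = n₁ + n₂ − 2 = 16 + 16 − 2 = 30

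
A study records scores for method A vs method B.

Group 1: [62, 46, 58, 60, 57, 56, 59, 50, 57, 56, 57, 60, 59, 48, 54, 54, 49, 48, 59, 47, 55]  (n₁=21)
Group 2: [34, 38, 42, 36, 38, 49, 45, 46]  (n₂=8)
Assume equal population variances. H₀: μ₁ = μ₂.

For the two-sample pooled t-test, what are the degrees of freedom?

degrees of freedom = 27

df = n₁ + n₂ − 2 = 21 + 8 − 2 = 27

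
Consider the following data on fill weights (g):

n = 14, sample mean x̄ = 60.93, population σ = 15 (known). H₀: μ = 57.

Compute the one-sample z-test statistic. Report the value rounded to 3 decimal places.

SE = σ/√n = 15/√14 = 4.0089
z = (x̄−μ₀)/SE = (60.93−57)/4.0089 = 0.9803

test statistic = 0.980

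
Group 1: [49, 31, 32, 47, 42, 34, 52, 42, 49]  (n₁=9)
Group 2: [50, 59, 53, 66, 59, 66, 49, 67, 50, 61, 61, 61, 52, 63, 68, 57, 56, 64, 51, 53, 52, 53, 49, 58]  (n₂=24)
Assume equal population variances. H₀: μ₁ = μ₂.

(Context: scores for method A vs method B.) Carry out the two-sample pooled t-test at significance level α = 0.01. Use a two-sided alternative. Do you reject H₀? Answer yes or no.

x̄₁=42.000, s₁=7.969, n₁=9
x̄₂=57.417, s₂=6.192, n₂=24
s_p² = [8·7.969² + 23·6.192²]/31 = 44.8333
SE = √(s_p²·(1/9+1/24)) = 2.6172
t = (42.000−57.417)/2.6172 = -5.8906
df = 31
p-value (two-sided) = 0.00000
At α=0.01: p < α → reject H₀

reject H₀: yes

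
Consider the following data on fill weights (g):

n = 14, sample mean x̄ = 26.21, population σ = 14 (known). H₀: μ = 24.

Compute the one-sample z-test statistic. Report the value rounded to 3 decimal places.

test statistic = 0.591

SE = σ/√n = 14/√14 = 3.7417
z = (x̄−μ₀)/SE = (26.21−24)/3.7417 = 0.5906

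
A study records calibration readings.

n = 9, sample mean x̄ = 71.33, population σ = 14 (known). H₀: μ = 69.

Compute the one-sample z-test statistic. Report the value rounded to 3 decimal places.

test statistic = 0.499

SE = σ/√n = 14/√9 = 4.6667
z = (x̄−μ₀)/SE = (71.33−69)/4.6667 = 0.4993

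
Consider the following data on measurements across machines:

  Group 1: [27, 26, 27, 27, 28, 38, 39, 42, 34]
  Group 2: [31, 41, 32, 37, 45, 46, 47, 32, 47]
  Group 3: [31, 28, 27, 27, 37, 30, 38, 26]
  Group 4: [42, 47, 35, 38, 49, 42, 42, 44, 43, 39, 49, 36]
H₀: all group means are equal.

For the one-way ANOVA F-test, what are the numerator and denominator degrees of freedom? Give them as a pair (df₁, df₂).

degrees of freedom = [3, 34]

k = 4 groups, N = 38 total
df = (k−1, N−k) = (4−1, 38−4) = (3, 34)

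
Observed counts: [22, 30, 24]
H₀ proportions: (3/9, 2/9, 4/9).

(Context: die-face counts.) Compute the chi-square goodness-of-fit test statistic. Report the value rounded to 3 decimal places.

test statistic = 13.447

n = 76; E_i = n·p_i = [25.33, 16.89, 33.78]
χ² = (22−25.33)²/25.33 + (30−16.89)²/16.89 + (24−33.78)²/33.78 = 13.4474
df = 2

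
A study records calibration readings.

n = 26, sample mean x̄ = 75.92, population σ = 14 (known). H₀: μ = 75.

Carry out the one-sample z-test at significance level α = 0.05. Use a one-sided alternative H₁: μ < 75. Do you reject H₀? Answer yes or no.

SE = σ/√n = 14/√26 = 2.7456
z = (x̄−μ₀)/SE = (75.92−75)/2.7456 = 0.3351
p-value (one-sided, H₁ less) = 0.63122
At α=0.05: p ≥ α → fail to reject H₀

reject H₀: no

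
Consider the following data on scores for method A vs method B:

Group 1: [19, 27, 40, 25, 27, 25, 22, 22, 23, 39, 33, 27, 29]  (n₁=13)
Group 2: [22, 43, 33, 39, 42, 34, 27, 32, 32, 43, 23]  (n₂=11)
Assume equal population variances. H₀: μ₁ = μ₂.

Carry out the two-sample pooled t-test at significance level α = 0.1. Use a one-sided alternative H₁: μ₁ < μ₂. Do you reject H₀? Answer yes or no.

reject H₀: yes

x̄₁=27.538, s₁=6.372, n₁=13
x̄₂=33.636, s₂=7.567, n₂=11
s_p² = [12·6.372² + 10·7.567²]/22 = 48.1716
SE = √(s_p²·(1/13+1/11)) = 2.8434
t = (27.538−33.636)/2.8434 = -2.1446
df = 22
p-value (one-sided, H₁ less) = 0.02164
At α=0.1: p < α → reject H₀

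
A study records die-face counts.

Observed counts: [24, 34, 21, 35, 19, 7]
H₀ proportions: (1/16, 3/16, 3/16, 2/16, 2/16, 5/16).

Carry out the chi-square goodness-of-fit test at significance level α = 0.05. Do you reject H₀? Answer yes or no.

reject H₀: yes

n = 140; E_i = n·p_i = [8.75, 26.25, 26.25, 17.50, 17.50, 43.75]
χ² = (24−8.75)²/8.75 + (34−26.25)²/26.25 + (21−26.25)²/26.25 + (35−17.50)²/17.50 + (19−17.50)²/17.50 + (7−43.75)²/43.75 = 78.4152
df = 5
p-value (upper-tail) = 0.00000
At α=0.05: p < α → reject H₀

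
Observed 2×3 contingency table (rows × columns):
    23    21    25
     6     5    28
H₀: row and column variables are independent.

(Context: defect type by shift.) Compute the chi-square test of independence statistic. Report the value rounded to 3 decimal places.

test statistic = 12.622

Row totals [69, 39], col totals [29, 26, 53], n=108
χ² = (23−18.53)²/18.53 + (21−16.61)²/16.61 + (25−33.86)²/33.86 + (6−10.47)²/10.47 + (5−9.39)²/9.39 + (28−19.14)²/19.14 = 12.6221
df = 2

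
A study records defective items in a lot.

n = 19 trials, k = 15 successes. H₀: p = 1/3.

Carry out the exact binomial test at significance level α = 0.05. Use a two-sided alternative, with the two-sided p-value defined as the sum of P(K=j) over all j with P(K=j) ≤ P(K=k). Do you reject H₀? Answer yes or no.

reject H₀: yes

Exact binomial: n=19, k=15, p₀=1/3=0.3333
P(X=j) = C(n,j)·p₀^j·(1−p₀)^(n−j); p = Σ P(X=j) over j with P(X=j) ≤ P(X=15)
p-value (two-sided) = 0.00006
At α=0.05: p < α → reject H₀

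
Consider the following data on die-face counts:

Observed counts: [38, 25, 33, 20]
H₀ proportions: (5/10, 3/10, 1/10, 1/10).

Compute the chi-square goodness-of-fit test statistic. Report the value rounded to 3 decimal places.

n = 116; E_i = n·p_i = [58.00, 34.80, 11.60, 11.60]
χ² = (38−58.00)²/58.00 + (25−34.80)²/34.80 + (33−11.60)²/11.60 + (20−11.60)²/11.60 = 55.2184
df = 3

test statistic = 55.218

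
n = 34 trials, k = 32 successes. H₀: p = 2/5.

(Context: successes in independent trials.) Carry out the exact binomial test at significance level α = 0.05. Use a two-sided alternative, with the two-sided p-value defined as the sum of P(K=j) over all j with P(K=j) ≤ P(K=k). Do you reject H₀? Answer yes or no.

reject H₀: yes

Exact binomial: n=34, k=32, p₀=2/5=0.4000
P(X=j) = C(n,j)·p₀^j·(1−p₀)^(n−j); p = Σ P(X=j) over j with P(X=j) ≤ P(X=32)
p-value (two-sided) = 0.00000
At α=0.05: p < α → reject H₀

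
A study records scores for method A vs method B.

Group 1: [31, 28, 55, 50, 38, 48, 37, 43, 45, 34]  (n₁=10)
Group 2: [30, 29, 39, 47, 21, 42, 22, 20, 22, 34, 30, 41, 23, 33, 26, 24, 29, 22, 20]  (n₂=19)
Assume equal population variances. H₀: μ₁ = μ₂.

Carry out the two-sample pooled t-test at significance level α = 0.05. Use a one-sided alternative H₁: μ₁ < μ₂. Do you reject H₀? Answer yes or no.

reject H₀: no

x̄₁=40.900, s₁=8.749, n₁=10
x̄₂=29.158, s₂=8.241, n₂=19
s_p² = [9·8.749² + 18·8.241²]/27 = 70.7936
SE = √(s_p²·(1/10+1/19)) = 3.2871
t = (40.900−29.158)/3.2871 = 3.5721
df = 27
p-value (one-sided, H₁ less) = 0.99932
At α=0.05: p ≥ α → fail to reject H₀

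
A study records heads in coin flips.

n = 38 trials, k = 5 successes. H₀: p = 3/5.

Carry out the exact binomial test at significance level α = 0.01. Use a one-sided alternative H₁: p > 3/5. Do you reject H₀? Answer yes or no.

Exact binomial: n=38, k=5, p₀=3/5=0.6000
P(X≥5) from Σ C(n,i)·p₀^i·(1−p₀)^(n−i)
p-value (one-sided, H₁ greater) = 1.00000
At α=0.01: p ≥ α → fail to reject H₀

reject H₀: no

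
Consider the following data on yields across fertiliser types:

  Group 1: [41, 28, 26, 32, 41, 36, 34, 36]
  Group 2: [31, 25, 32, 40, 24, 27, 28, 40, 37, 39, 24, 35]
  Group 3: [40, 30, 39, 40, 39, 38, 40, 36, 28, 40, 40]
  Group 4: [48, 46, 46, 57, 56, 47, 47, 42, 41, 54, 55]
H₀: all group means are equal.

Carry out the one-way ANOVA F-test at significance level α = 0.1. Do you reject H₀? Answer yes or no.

reject H₀: yes

Group means [34.25, 31.83, 37.27, 49.00], grand mean 38.214
SSB = Σnᵢ(x̄ᵢ−x̄)² = 1903.723; SSW = ΣΣ(x−x̄ᵢ)² = 1137.348
MSB = 1903.723/3 = 634.5743; MSW = 1137.348/38 = 29.9302
F = MSB/MSW = 21.2018
df = (3, 38)
p-value (upper-tail) = 0.00000
At α=0.1: p < α → reject H₀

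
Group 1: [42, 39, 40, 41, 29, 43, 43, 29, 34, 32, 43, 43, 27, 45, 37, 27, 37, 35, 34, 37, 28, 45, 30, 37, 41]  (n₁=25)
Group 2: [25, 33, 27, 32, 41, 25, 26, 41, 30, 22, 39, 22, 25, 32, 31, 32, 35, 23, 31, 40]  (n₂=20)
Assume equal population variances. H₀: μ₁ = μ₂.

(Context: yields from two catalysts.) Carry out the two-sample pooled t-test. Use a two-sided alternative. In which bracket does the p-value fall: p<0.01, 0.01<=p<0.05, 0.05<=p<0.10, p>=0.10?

p-value bracket: p<0.01

x̄₁=36.720, s₁=5.934, n₁=25
x̄₂=30.600, s₂=6.244, n₂=20
s_p² = [24·5.934² + 19·6.244²]/43 = 36.8800
SE = √(s_p²·(1/25+1/20)) = 1.8219
t = (36.720−30.600)/1.8219 = 3.3592
df = 43
p-value (two-sided) = 0.00165
→ bracket: p<0.01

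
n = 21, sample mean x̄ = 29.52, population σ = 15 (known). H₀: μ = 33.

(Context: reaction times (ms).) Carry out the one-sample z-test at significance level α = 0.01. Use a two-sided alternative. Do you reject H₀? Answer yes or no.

reject H₀: no

SE = σ/√n = 15/√21 = 3.2733
z = (x̄−μ₀)/SE = (29.52−33)/3.2733 = -1.0632
p-value (two-sided) = 0.28771
At α=0.01: p ≥ α → fail to reject H₀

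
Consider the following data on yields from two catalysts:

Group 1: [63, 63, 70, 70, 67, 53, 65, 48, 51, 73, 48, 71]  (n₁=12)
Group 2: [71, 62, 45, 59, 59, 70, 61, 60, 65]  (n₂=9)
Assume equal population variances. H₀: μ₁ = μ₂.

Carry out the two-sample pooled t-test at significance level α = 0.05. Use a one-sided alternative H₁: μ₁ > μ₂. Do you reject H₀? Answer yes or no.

x̄₁=61.833, s₁=9.340, n₁=12
x̄₂=61.333, s₂=7.599, n₂=9
s_p² = [11·9.340² + 8·7.599²]/19 = 74.8246
SE = √(s_p²·(1/12+1/9)) = 3.8143
t = (61.833−61.333)/3.8143 = 0.1311
df = 19
p-value (one-sided, H₁ greater) = 0.44854
At α=0.05: p ≥ α → fail to reject H₀

reject H₀: no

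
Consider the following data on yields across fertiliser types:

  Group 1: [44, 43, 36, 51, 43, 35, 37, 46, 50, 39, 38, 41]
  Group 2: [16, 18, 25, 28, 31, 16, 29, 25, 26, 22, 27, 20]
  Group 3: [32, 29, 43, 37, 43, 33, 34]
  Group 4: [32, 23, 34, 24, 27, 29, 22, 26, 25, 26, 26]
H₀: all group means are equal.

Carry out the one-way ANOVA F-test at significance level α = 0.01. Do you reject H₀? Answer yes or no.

reject H₀: yes

Group means [41.92, 23.58, 35.86, 26.73], grand mean 31.690
SSB = Σnᵢ(x̄ᵢ−x̄)² = 2436.104; SSW = ΣΣ(x−x̄ᵢ)² = 900.872
MSB = 2436.104/3 = 812.0346; MSW = 900.872/38 = 23.7072
F = MSB/MSW = 34.2527
df = (3, 38)
p-value (upper-tail) = 0.00000
At α=0.01: p < α → reject H₀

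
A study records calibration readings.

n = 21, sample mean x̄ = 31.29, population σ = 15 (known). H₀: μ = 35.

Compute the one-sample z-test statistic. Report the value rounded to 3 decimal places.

SE = σ/√n = 15/√21 = 3.2733
z = (x̄−μ₀)/SE = (31.29−35)/3.2733 = -1.1334

test statistic = -1.133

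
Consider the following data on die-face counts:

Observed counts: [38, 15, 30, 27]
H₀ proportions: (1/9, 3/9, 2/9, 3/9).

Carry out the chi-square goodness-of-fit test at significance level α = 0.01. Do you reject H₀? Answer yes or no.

n = 110; E_i = n·p_i = [12.22, 36.67, 24.44, 36.67]
χ² = (38−12.22)²/12.22 + (15−36.67)²/36.67 + (30−24.44)²/24.44 + (27−36.67)²/36.67 = 70.9818
df = 3
p-value (upper-tail) = 0.00000
At α=0.01: p < α → reject H₀

reject H₀: yes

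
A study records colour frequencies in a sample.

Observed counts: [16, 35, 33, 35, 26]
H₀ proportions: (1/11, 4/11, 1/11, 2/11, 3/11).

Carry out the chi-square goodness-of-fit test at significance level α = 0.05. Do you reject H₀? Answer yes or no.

reject H₀: yes

n = 145; E_i = n·p_i = [13.18, 52.73, 13.18, 26.36, 39.55]
χ² = (16−13.18)²/13.18 + (35−52.73)²/52.73 + (33−13.18)²/13.18 + (35−26.36)²/26.36 + (26−39.55)²/39.55 = 43.8270
df = 4
p-value (upper-tail) = 0.00000
At α=0.05: p < α → reject H₀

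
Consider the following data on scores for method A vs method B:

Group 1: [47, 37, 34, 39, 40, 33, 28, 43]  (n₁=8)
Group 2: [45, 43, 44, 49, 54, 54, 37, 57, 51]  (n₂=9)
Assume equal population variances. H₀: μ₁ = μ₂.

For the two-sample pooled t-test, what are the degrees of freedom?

df = n₁ + n₂ − 2 = 8 + 9 − 2 = 15

degrees of freedom = 15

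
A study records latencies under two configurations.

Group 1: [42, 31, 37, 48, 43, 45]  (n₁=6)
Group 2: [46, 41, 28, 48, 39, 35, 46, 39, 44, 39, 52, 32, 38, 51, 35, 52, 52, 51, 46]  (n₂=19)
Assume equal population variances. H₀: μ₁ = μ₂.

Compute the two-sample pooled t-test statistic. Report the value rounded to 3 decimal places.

test statistic = -0.554

x̄₁=41.000, s₁=6.099, n₁=6
x̄₂=42.842, s₂=7.358, n₂=19
s_p² = [5·6.099² + 18·7.358²]/23 = 50.4577
SE = √(s_p²·(1/6+1/19)) = 3.3265
t = (41.000−42.842)/3.3265 = -0.5538
df = 23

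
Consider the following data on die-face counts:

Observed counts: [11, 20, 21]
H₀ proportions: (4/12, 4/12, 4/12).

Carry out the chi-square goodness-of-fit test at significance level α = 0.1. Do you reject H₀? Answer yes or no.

reject H₀: no

n = 52; E_i = n·p_i = [17.33, 17.33, 17.33]
χ² = (11−17.33)²/17.33 + (20−17.33)²/17.33 + (21−17.33)²/17.33 = 3.5000
df = 2
p-value (upper-tail) = 0.17377
At α=0.1: p ≥ α → fail to reject H₀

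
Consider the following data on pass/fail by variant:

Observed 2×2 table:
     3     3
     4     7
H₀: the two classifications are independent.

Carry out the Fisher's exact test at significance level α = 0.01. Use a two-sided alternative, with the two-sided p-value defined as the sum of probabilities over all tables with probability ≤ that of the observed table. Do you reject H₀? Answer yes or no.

Margins: r₁=6, r₂=11, c₁=7, c₂=10, n=17
p_obs = C(6,3)·C(11,4)/C(17,7); sum pmf over tables with pmf ≤ p_obs
p-value (two-sided) = 0.64367
At α=0.01: p ≥ α → fail to reject H₀

reject H₀: no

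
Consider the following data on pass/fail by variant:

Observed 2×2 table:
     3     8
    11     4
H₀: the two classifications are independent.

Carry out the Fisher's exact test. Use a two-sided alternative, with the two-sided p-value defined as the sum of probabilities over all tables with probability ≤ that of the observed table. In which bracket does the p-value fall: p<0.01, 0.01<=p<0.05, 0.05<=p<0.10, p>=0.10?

p-value bracket: 0.01<=p<0.05

Margins: r₁=11, r₂=15, c₁=14, c₂=12, n=26
p_obs = C(11,3)·C(15,11)/C(26,14); sum pmf over tables with pmf ≤ p_obs
p-value (two-sided) = 0.04474
→ bracket: 0.01<=p<0.05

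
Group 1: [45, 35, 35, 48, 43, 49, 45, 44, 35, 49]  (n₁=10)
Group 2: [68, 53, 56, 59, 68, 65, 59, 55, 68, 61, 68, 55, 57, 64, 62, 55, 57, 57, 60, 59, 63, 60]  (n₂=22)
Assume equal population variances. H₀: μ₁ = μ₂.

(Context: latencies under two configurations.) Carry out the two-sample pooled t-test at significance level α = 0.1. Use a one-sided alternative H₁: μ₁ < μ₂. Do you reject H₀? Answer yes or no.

x̄₁=42.800, s₁=5.750, n₁=10
x̄₂=60.409, s₂=4.768, n₂=22
s_p² = [9·5.750² + 21·4.768²]/30 = 25.8306
SE = √(s_p²·(1/10+1/22)) = 1.9383
t = (42.800−60.409)/1.9383 = -9.0846
df = 30
p-value (one-sided, H₁ less) = 0.00000
At α=0.1: p < α → reject H₀

reject H₀: yes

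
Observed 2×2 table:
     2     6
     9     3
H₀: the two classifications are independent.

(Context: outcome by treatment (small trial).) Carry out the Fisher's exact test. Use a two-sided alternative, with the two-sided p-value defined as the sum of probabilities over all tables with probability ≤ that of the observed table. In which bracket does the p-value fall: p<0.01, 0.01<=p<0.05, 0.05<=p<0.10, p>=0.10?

Margins: r₁=8, r₂=12, c₁=11, c₂=9, n=20
p_obs = C(8,2)·C(12,9)/C(20,11); sum pmf over tables with pmf ≤ p_obs
p-value (two-sided) = 0.06478
→ bracket: 0.05<=p<0.10

p-value bracket: 0.05<=p<0.10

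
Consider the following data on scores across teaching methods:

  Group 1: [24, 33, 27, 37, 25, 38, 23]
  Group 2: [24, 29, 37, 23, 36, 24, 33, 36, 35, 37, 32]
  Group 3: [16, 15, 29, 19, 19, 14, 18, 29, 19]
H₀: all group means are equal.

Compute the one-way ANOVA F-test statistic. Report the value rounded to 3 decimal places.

test statistic = 11.119

Group means [29.57, 31.45, 19.78], grand mean 27.074
SSB = Σnᵢ(x̄ᵢ−x̄)² = 733.855; SSW = ΣΣ(x−x̄ᵢ)² = 791.997
MSB = 733.855/2 = 366.9274; MSW = 791.997/24 = 32.9999
F = MSB/MSW = 11.1191
df = (2, 24)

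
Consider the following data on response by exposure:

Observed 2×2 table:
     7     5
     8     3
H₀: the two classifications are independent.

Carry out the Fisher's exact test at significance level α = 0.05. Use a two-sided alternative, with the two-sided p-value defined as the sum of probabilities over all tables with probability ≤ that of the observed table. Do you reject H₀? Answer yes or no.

reject H₀: no

Margins: r₁=12, r₂=11, c₁=15, c₂=8, n=23
p_obs = C(12,7)·C(11,8)/C(23,15); sum pmf over tables with pmf ≤ p_obs
p-value (two-sided) = 0.66685
At α=0.05: p ≥ α → fail to reject H₀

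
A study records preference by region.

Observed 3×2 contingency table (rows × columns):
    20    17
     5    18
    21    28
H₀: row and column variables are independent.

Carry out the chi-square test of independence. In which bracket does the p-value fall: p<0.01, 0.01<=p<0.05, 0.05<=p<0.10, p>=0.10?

p-value bracket: 0.01<=p<0.05

Row totals [37, 23, 49], col totals [46, 63], n=109
χ² = (20−15.61)²/15.61 + (17−21.39)²/21.39 + (5−9.71)²/9.71 + (18−13.29)²/13.29 + (21−20.68)²/20.68 + (28−28.32)²/28.32 = 6.0878
df = 2
p-value (upper-tail) = 0.04765
→ bracket: 0.01<=p<0.05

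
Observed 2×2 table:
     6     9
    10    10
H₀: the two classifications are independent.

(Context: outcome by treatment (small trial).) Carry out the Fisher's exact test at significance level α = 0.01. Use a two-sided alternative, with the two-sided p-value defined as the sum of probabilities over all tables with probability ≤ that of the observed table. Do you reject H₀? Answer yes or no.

reject H₀: no

Margins: r₁=15, r₂=20, c₁=16, c₂=19, n=35
p_obs = C(15,6)·C(20,10)/C(35,16); sum pmf over tables with pmf ≤ p_obs
p-value (two-sided) = 0.73378
At α=0.01: p ≥ α → fail to reject H₀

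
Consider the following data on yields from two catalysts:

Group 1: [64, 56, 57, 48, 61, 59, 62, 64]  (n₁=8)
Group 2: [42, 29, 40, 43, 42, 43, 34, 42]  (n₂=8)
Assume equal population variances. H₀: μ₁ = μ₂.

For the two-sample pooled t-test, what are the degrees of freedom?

degrees of freedom = 14

df = n₁ + n₂ − 2 = 8 + 8 − 2 = 14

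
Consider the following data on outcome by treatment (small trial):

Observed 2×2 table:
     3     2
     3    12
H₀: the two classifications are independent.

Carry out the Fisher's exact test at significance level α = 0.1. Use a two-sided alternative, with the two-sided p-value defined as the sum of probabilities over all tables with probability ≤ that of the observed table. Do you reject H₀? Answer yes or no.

Margins: r₁=5, r₂=15, c₁=6, c₂=14, n=20
p_obs = C(5,3)·C(15,3)/C(20,6); sum pmf over tables with pmf ≤ p_obs
p-value (two-sided) = 0.13132
At α=0.1: p ≥ α → fail to reject H₀

reject H₀: no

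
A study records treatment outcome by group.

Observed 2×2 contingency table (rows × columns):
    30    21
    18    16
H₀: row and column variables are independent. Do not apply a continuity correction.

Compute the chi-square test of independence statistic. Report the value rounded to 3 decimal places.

Row totals [51, 34], col totals [48, 37], n=85
χ² = (30−28.80)²/28.80 + (21−22.20)²/22.20 + (18−19.20)²/19.20 + (16−14.80)²/14.80 = 0.2872
df = 1

test statistic = 0.287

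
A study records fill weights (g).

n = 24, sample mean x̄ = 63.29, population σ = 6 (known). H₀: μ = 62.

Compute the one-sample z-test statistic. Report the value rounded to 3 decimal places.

test statistic = 1.053

SE = σ/√n = 6/√24 = 1.2247
z = (x̄−μ₀)/SE = (63.29−62)/1.2247 = 1.0533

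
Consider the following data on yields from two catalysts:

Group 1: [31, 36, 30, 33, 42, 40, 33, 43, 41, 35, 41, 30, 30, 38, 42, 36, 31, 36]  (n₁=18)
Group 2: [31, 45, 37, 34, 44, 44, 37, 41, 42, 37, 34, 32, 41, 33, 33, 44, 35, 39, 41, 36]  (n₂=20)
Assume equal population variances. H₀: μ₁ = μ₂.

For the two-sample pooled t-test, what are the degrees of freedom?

df = n₁ + n₂ − 2 = 18 + 20 − 2 = 36

degrees of freedom = 36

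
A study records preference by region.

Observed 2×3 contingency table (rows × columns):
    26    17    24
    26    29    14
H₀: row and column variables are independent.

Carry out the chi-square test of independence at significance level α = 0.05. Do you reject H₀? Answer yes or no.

Row totals [67, 69], col totals [52, 46, 38], n=136
χ² = (26−25.62)²/25.62 + (17−22.66)²/22.66 + (24−18.72)²/18.72 + (26−26.38)²/26.38 + (29−23.34)²/23.34 + (14−19.28)²/19.28 = 5.7338
df = 2
p-value (upper-tail) = 0.05687
At α=0.05: p ≥ α → fail to reject H₀

reject H₀: no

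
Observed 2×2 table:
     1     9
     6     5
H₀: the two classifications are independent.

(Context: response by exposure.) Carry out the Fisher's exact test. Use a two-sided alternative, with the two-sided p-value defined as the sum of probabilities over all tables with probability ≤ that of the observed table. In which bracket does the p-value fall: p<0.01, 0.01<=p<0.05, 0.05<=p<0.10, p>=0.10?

p-value bracket: 0.05<=p<0.10

Margins: r₁=10, r₂=11, c₁=7, c₂=14, n=21
p_obs = C(10,1)·C(11,6)/C(21,7); sum pmf over tables with pmf ≤ p_obs
p-value (two-sided) = 0.06347
→ bracket: 0.05<=p<0.10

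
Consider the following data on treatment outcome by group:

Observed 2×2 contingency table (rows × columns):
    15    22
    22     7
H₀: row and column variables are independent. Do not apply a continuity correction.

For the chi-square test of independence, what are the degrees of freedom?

degrees of freedom = 1

df = (r−1)(c−1) = (2−1)·(2−1) = 1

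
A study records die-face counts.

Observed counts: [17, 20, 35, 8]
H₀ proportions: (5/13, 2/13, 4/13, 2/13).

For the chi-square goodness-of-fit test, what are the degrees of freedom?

df = k − 1 = 4 − 1 = 3

degrees of freedom = 3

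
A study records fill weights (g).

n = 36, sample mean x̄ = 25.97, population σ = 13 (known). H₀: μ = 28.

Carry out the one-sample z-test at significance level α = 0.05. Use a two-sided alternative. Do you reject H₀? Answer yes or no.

SE = σ/√n = 13/√36 = 2.1667
z = (x̄−μ₀)/SE = (25.97−28)/2.1667 = -0.9369
p-value (two-sided) = 0.34880
At α=0.05: p ≥ α → fail to reject H₀

reject H₀: no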